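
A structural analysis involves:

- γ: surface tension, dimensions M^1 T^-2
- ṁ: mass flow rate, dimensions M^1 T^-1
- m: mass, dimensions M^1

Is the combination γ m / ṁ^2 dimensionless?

yes

Sum the exponent of each base dimension across the product:
  M: [γ]_M − 2·[ṁ]_M + [m]_M = (1) − 2·(1) + (1) = 0
  L: [γ]_L − 2·[ṁ]_L + [m]_L = (0) − 2·(0) + (0) = 0
  T: [γ]_T − 2·[ṁ]_T + [m]_T = (-2) − 2·(-1) + (0) = 0
All base exponents vanish — dimensionless.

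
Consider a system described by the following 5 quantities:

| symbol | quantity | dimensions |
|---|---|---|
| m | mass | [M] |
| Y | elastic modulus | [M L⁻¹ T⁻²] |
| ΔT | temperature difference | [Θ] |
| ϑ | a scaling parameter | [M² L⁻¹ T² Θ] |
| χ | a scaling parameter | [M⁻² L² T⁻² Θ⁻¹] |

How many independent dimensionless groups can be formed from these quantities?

1

There are 5 variables and 4 base dimensions (M, L, T, Θ).
The dimension matrix has rank 4.
Independent dimensionless groups: 5 − 4 = 1.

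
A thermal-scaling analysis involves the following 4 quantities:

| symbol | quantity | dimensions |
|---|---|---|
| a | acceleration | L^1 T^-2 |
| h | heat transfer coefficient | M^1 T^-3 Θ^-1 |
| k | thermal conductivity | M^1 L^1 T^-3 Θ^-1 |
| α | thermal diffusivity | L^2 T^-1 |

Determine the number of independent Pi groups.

1

There are 4 variables and 4 base dimensions (M, L, T, Θ).
The dimension matrix has rank 3 (less than 4: the dimension vectors are linearly dependent).
Independent dimensionless groups: 4 − 3 = 1.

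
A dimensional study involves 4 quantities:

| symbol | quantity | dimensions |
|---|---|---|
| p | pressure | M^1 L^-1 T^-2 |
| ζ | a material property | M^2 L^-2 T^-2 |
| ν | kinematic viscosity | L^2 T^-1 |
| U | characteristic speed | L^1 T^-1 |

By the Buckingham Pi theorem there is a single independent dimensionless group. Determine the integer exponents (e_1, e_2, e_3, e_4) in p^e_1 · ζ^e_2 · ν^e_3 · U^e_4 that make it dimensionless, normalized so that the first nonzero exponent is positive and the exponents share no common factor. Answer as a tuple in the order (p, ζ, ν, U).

M: e_1·(1) + e_2·(2) + e_3·(0) + e_4·(0) = 0
L: e_1·(-1) + e_2·(-2) + e_3·(2) + e_4·(1) = 0
T: e_1·(-2) + e_2·(-2) + e_3·(-1) + e_4·(-1) = 0
Solving this homogeneous linear system for the smallest-integer solution (first nonzero entry positive) gives (2, -1, 2, -4).

(2, -1, 2, -4)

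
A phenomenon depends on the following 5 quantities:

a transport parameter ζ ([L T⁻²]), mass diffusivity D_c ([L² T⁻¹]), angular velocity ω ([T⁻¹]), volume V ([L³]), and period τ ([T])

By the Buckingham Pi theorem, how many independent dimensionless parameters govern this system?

There are 5 variables and 2 base dimensions (L, T).
The dimension matrix has rank 2.
Independent dimensionless groups: 5 − 2 = 3.

3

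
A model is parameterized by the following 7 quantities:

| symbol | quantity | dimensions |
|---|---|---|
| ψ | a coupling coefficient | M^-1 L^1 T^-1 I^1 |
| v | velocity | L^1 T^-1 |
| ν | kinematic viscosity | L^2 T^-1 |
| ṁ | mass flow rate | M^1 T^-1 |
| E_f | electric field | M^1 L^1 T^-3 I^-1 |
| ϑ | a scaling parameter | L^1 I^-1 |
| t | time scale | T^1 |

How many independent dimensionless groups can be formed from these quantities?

There are 7 variables and 4 base dimensions (M, L, T, I).
The dimension matrix has rank 4.
Independent dimensionless groups: 7 − 4 = 3.

3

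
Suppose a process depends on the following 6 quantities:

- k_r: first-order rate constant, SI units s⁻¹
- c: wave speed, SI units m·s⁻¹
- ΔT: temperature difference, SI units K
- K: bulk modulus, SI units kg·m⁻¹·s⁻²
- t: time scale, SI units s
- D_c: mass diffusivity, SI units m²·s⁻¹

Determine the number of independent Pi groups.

2

There are 6 variables and 4 base dimensions (M, L, T, Θ).
The dimension matrix has rank 4.
Independent dimensionless groups: 6 − 4 = 2.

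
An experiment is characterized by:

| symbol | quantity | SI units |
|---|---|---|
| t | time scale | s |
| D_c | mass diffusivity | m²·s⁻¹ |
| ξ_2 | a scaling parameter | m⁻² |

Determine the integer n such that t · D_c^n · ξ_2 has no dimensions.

Balance the L exponent: (2)·n from D_c, plus (0) + (-2) = -2 from the rest, must sum to zero.
2n − 2 = 0, so n = 1.

1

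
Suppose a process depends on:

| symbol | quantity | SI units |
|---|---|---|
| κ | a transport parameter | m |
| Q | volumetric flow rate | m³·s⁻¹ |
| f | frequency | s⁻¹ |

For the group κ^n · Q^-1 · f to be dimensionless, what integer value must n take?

Balance the L exponent: (1)·n from κ, plus −(3) + (0) = -3 from the rest, must sum to zero.
n − 3 = 0, so n = 3.

3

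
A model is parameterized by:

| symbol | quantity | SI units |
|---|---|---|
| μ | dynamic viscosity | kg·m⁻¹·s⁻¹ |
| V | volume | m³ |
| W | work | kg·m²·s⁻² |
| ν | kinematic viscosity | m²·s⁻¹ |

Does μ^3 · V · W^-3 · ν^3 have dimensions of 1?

yes

Sum the exponent of each base dimension across the product:
  M: 3·[μ]_M + [V]_M − 3·[W]_M + 3·[ν]_M = 3·(1) + (0) − 3·(1) + 3·(0) = 0
  L: 3·[μ]_L + [V]_L − 3·[W]_L + 3·[ν]_L = 3·(-1) + (3) − 3·(2) + 3·(2) = 0
  T: 3·[μ]_T + [V]_T − 3·[W]_T + 3·[ν]_T = 3·(-1) + (0) − 3·(-2) + 3·(-1) = 0
All base exponents vanish — dimensionless.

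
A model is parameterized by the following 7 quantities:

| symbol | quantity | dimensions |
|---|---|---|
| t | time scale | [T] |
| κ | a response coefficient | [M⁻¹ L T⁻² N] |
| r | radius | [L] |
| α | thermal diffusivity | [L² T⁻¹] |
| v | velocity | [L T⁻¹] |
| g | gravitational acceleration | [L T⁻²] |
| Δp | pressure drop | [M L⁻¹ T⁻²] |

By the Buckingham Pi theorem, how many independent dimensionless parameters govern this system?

3

There are 7 variables and 4 base dimensions (M, L, T, N).
The dimension matrix has rank 4.
Independent dimensionless groups: 7 − 4 = 3.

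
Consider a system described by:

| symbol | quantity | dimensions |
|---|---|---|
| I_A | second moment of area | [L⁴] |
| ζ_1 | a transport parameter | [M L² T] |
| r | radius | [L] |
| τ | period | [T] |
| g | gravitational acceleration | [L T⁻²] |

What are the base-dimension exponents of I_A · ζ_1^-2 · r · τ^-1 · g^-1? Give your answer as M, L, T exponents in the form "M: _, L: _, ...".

M: -2, L: 0, T: -1

Collect each base-dimension exponent across the product:
  M: (0) − 2·(1) + (0) − (0) − (0) = -2
  L: (4) − 2·(2) + (1) − (0) − (1) = 0
  T: (0) − 2·(1) + (0) − (1) − (-2) = -1
So the dimensions are [M⁻² T⁻¹].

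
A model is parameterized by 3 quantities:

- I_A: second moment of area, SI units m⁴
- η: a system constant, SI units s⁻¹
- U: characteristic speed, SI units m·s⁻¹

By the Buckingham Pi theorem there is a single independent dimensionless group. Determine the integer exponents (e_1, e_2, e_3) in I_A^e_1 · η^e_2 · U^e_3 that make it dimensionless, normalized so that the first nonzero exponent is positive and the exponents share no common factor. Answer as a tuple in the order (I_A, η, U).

(1, 4, -4)

L: e_1·(4) + e_2·(0) + e_3·(1) = 0
T: e_1·(0) + e_2·(-1) + e_3·(-1) = 0
Solving this homogeneous linear system for the smallest-integer solution (first nonzero entry positive) gives (1, 4, -4).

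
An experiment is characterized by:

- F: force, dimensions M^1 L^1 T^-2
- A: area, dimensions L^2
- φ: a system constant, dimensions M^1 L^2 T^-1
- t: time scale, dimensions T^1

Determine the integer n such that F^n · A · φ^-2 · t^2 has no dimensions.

Balance the M exponent: (1)·n from F, plus (0) − 2·(1) + 2·(0) = -2 from the rest, must sum to zero.
n − 2 = 0, so n = 2.

2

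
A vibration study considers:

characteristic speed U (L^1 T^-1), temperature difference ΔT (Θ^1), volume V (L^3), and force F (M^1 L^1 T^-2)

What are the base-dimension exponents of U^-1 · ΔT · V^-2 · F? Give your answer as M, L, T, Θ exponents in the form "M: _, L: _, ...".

M: 1, L: -6, T: -1, Θ: 1

Collect each base-dimension exponent across the product:
  M: −(0) + (0) − 2·(0) + (1) = 1
  L: −(1) + (0) − 2·(3) + (1) = -6
  T: −(-1) + (0) − 2·(0) + (-2) = -1
  Θ: −(0) + (1) − 2·(0) + (0) = 1
So the dimensions are [M L⁻⁶ T⁻¹ Θ].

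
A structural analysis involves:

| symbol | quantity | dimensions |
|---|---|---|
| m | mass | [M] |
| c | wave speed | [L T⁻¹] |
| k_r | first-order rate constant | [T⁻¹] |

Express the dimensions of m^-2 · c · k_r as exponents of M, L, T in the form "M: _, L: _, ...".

M: -2, L: 1, T: -2

Collect each base-dimension exponent across the product:
  M: −2·(1) + (0) + (0) = -2
  L: −2·(0) + (1) + (0) = 1
  T: −2·(0) + (-1) + (-1) = -2
So the dimensions are [M⁻² L T⁻²].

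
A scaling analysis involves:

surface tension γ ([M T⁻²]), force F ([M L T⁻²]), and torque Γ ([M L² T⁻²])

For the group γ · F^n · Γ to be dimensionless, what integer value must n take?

Balance the M exponent: (1)·n from F, plus (1) + (1) = 2 from the rest, must sum to zero.
n + 2 = 0, so n = -2.

-2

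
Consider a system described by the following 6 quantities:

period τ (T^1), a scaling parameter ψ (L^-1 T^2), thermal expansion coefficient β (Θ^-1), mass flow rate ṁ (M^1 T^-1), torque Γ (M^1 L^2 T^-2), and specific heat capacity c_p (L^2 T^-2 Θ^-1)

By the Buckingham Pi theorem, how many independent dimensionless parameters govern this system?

2

There are 6 variables and 4 base dimensions (M, L, T, Θ).
The dimension matrix has rank 4.
Independent dimensionless groups: 6 − 4 = 2.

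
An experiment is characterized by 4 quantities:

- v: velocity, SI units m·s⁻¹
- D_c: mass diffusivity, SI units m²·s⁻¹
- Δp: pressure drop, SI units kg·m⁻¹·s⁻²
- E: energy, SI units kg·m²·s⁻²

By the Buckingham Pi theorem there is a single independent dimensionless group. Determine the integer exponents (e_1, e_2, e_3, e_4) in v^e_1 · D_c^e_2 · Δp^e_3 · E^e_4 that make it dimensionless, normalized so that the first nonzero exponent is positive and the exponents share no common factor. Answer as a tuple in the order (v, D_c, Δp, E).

M: e_1·(0) + e_2·(0) + e_3·(1) + e_4·(1) = 0
L: e_1·(1) + e_2·(2) + e_3·(-1) + e_4·(2) = 0
T: e_1·(-1) + e_2·(-1) + e_3·(-2) + e_4·(-2) = 0
Solving this homogeneous linear system for the smallest-integer solution (first nonzero entry positive) gives (3, -3, -1, 1).

(3, -3, -1, 1)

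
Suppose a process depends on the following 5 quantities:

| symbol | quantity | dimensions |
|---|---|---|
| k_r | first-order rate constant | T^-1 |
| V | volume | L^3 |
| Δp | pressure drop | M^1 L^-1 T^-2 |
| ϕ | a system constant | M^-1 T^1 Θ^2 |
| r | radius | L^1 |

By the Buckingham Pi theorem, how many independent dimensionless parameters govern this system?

There are 5 variables and 4 base dimensions (M, L, T, Θ).
The dimension matrix has rank 4.
Independent dimensionless groups: 5 − 4 = 1.

1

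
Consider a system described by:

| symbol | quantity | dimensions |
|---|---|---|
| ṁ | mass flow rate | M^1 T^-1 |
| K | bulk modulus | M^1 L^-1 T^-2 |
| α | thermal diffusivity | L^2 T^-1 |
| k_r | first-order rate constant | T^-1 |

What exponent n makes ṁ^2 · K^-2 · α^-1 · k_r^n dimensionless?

3

Balance the T exponent: (-1)·n from k_r, plus 2·(-1) − 2·(-2) − (-1) = 3 from the rest, must sum to zero.
−n + 3 = 0, so n = 3.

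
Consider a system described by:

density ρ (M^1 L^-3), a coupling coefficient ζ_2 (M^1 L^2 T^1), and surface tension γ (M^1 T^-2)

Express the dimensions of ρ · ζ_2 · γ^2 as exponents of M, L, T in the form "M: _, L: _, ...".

Collect each base-dimension exponent across the product:
  M: (1) + (1) + 2·(1) = 4
  L: (-3) + (2) + 2·(0) = -1
  T: (0) + (1) + 2·(-2) = -3
So the dimensions are [M⁴ L⁻¹ T⁻³].

M: 4, L: -1, T: -3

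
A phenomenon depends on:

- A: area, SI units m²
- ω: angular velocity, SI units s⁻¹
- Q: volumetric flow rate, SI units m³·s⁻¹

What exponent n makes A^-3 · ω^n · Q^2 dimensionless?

-2

Balance the T exponent: (-1)·n from ω, plus −3·(0) + 2·(-1) = -2 from the rest, must sum to zero.
−n − 2 = 0, so n = -2.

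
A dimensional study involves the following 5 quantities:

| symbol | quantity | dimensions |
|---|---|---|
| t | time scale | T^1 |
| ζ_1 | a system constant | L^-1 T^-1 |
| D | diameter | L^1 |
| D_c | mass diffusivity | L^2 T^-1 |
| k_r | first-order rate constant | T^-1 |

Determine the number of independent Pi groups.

There are 5 variables and 2 base dimensions (L, T).
The dimension matrix has rank 2.
Independent dimensionless groups: 5 − 2 = 3.

3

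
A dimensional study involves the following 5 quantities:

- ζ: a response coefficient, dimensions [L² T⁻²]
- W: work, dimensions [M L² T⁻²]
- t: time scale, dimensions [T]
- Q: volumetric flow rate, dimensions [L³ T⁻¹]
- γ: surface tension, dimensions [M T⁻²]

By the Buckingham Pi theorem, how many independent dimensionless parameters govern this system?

2

There are 5 variables and 3 base dimensions (M, L, T).
The dimension matrix has rank 3.
Independent dimensionless groups: 5 − 3 = 2.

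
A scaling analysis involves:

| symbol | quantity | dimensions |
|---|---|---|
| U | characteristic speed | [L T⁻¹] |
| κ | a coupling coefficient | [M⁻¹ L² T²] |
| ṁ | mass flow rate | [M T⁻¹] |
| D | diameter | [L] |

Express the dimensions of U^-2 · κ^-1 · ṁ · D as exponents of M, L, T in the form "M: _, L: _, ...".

Collect each base-dimension exponent across the product:
  M: −2·(0) − (-1) + (1) + (0) = 2
  L: −2·(1) − (2) + (0) + (1) = -3
  T: −2·(-1) − (2) + (-1) + (0) = -1
So the dimensions are [M² L⁻³ T⁻¹].

M: 2, L: -3, T: -1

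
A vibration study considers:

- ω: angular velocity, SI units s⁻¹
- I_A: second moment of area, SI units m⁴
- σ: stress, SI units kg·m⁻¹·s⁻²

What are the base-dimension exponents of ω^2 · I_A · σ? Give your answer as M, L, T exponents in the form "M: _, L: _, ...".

Collect each base-dimension exponent across the product:
  M: 2·(0) + (0) + (1) = 1
  L: 2·(0) + (4) + (-1) = 3
  T: 2·(-1) + (0) + (-2) = -4
So the dimensions are [M L³ T⁻⁴].

M: 1, L: 3, T: -4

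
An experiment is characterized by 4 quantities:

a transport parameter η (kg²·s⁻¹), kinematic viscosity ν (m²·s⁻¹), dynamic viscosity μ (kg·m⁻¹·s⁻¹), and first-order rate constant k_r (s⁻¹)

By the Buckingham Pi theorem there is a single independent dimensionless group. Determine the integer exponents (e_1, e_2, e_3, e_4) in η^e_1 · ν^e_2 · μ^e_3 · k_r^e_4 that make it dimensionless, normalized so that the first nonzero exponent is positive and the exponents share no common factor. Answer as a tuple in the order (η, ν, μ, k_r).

(1, -1, -2, 2)

M: e_1·(2) + e_2·(0) + e_3·(1) + e_4·(0) = 0
L: e_1·(0) + e_2·(2) + e_3·(-1) + e_4·(0) = 0
T: e_1·(-1) + e_2·(-1) + e_3·(-1) + e_4·(-1) = 0
Solving this homogeneous linear system for the smallest-integer solution (first nonzero entry positive) gives (1, -1, -2, 2).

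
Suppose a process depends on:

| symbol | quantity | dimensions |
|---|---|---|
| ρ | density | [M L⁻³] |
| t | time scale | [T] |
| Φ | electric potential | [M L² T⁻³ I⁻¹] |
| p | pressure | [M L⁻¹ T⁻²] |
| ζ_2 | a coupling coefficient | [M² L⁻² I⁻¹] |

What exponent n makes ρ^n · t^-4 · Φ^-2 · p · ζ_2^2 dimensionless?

Balance the M exponent: (1)·n from ρ, plus −4·(0) − 2·(1) + (1) + 2·(2) = 3 from the rest, must sum to zero.
n + 3 = 0, so n = -3.

-3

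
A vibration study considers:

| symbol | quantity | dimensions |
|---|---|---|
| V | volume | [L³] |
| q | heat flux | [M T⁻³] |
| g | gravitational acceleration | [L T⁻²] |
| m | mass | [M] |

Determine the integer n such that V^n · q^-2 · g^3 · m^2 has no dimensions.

-1

Balance the L exponent: (3)·n from V, plus −2·(0) + 3·(1) + 2·(0) = 3 from the rest, must sum to zero.
3n + 3 = 0, so n = -1.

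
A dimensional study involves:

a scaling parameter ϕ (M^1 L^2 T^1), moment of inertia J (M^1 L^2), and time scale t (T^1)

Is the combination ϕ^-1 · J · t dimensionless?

Sum the exponent of each base dimension across the product:
  M: −[ϕ]_M + [J]_M + [t]_M = −(1) + (1) + (0) = 0
  L: −[ϕ]_L + [J]_L + [t]_L = −(2) + (2) + (0) = 0
  T: −[ϕ]_T + [J]_T + [t]_T = −(1) + (0) + (1) = 0
All base exponents vanish — dimensionless.

yes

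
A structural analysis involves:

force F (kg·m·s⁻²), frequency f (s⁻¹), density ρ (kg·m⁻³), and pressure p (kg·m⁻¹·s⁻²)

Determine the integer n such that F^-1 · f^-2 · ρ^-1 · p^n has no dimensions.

2

Balance the M exponent: (1)·n from p, plus −(1) − 2·(0) − (1) = -2 from the rest, must sum to zero.
n − 2 = 0, so n = 2.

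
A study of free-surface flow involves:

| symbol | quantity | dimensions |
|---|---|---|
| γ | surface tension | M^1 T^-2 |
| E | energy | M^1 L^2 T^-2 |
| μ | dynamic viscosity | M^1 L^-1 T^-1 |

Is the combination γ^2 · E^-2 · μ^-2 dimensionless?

Sum the exponent of each base dimension across the product:
  M: 2·[γ]_M − 2·[E]_M − 2·[μ]_M = 2·(1) − 2·(1) − 2·(1) = -2
  L: 2·[γ]_L − 2·[E]_L − 2·[μ]_L = 2·(0) − 2·(2) − 2·(-1) = -2
  T: 2·[γ]_T − 2·[E]_T − 2·[μ]_T = 2·(-2) − 2·(-2) − 2·(-1) = 2
Net dimensions [M⁻² L⁻² T²] ≠ [1] — not dimensionless.

no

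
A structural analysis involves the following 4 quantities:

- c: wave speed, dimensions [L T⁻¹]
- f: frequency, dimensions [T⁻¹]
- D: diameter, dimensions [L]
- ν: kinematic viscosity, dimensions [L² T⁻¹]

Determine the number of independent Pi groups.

2

There are 4 variables and 2 base dimensions (L, T).
The dimension matrix has rank 2.
Independent dimensionless groups: 4 − 2 = 2.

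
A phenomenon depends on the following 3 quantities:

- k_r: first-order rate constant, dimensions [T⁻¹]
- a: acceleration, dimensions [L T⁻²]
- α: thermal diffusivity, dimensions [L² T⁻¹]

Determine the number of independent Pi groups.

There are 3 variables and 2 base dimensions (L, T).
The dimension matrix has rank 2.
Independent dimensionless groups: 3 − 2 = 1.

1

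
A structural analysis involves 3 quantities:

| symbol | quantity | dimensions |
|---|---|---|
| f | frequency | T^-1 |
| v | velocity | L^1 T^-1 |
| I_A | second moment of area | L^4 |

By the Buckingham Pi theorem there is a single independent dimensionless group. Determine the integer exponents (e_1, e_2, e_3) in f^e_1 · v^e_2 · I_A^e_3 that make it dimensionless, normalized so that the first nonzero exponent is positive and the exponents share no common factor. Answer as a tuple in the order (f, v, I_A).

(4, -4, 1)

L: e_1·(0) + e_2·(1) + e_3·(4) = 0
T: e_1·(-1) + e_2·(-1) + e_3·(0) = 0
Solving this homogeneous linear system for the smallest-integer solution (first nonzero entry positive) gives (4, -4, 1).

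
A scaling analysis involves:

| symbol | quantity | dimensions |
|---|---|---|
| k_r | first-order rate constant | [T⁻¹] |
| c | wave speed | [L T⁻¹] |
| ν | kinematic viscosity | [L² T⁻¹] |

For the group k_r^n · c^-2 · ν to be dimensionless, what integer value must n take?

1

Balance the T exponent: (-1)·n from k_r, plus −2·(-1) + (-1) = 1 from the rest, must sum to zero.
−n + 1 = 0, so n = 1.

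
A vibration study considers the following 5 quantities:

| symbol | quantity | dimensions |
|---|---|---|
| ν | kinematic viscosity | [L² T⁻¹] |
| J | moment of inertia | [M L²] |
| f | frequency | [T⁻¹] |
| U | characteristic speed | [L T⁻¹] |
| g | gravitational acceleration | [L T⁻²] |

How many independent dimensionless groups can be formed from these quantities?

2

There are 5 variables and 3 base dimensions (M, L, T).
The dimension matrix has rank 3.
Independent dimensionless groups: 5 − 3 = 2.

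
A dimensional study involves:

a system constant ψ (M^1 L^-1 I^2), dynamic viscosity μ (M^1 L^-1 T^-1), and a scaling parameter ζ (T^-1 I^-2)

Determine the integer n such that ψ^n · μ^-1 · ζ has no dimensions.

Balance the M exponent: (1)·n from ψ, plus −(1) + (0) = -1 from the rest, must sum to zero.
n − 1 = 0, so n = 1.

1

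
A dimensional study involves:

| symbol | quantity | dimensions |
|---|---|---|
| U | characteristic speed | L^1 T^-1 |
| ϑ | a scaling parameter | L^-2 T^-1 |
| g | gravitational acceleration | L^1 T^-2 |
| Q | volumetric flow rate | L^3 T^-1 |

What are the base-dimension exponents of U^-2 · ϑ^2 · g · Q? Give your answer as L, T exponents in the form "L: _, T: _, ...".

L: -2, T: -3

Collect each base-dimension exponent across the product:
  L: −2·(1) + 2·(-2) + (1) + (3) = -2
  T: −2·(-1) + 2·(-1) + (-2) + (-1) = -3
So the dimensions are [L⁻² T⁻³].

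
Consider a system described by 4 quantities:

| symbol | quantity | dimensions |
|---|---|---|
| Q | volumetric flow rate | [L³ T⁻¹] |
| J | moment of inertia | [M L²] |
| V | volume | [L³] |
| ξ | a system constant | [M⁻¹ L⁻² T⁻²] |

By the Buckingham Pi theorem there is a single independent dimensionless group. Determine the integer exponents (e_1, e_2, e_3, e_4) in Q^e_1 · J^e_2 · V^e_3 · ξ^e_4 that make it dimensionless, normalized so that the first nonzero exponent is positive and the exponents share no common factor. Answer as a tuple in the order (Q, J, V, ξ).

(2, -1, -2, -1)

M: e_1·(0) + e_2·(1) + e_3·(0) + e_4·(-1) = 0
L: e_1·(3) + e_2·(2) + e_3·(3) + e_4·(-2) = 0
T: e_1·(-1) + e_2·(0) + e_3·(0) + e_4·(-2) = 0
Solving this homogeneous linear system for the smallest-integer solution (first nonzero entry positive) gives (2, -1, -2, -1).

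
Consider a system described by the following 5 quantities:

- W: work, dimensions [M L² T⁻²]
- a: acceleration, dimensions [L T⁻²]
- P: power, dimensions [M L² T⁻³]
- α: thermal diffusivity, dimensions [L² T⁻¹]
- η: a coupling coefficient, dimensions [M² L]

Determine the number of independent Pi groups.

There are 5 variables and 3 base dimensions (M, L, T).
The dimension matrix has rank 3.
Independent dimensionless groups: 5 − 3 = 2.

2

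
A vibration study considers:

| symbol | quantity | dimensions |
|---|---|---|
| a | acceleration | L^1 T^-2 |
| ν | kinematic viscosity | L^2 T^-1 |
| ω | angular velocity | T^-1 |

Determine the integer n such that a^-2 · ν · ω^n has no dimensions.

Balance the T exponent: (-1)·n from ω, plus −2·(-2) + (-1) = 3 from the rest, must sum to zero.
−n + 3 = 0, so n = 3.

3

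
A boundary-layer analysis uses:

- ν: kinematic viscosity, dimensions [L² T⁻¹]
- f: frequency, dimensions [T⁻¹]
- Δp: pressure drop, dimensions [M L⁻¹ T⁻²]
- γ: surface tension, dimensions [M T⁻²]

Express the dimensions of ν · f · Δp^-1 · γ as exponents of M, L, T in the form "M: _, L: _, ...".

Collect each base-dimension exponent across the product:
  M: (0) + (0) − (1) + (1) = 0
  L: (2) + (0) − (-1) + (0) = 3
  T: (-1) + (-1) − (-2) + (-2) = -2
So the dimensions are [L³ T⁻²].

M: 0, L: 3, T: -2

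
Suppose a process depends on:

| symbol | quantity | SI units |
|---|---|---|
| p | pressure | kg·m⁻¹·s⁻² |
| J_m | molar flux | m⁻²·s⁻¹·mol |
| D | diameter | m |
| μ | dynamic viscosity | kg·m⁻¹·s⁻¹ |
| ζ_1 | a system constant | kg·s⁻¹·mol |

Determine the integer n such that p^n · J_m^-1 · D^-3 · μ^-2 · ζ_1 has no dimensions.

1

Balance the M exponent: (1)·n from p, plus −(0) − 3·(0) − 2·(1) + (1) = -1 from the rest, must sum to zero.
n − 1 = 0, so n = 1.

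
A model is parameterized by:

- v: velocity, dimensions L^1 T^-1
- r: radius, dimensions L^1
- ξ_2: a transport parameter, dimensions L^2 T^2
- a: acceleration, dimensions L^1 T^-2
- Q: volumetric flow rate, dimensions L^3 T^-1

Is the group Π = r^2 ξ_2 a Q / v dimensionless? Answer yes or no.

no

Sum the exponent of each base dimension across the product:
  L: −[v]_L + 2·[r]_L + [ξ_2]_L + [a]_L + [Q]_L = −(1) + 2·(1) + (2) + (1) + (3) = 7
  T: −[v]_T + 2·[r]_T + [ξ_2]_T + [a]_T + [Q]_T = −(-1) + 2·(0) + (2) + (-2) + (-1) = 0
Net dimensions [L⁷] ≠ [1] — not dimensionless.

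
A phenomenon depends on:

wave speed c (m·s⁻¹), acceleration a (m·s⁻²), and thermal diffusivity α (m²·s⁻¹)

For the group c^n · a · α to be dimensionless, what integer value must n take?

Balance the L exponent: (1)·n from c, plus (1) + (2) = 3 from the rest, must sum to zero.
n + 3 = 0, so n = -3.

-3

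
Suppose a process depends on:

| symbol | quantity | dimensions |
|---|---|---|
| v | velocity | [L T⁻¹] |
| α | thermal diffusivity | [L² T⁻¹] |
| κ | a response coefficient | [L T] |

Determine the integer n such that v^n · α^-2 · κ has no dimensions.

3

Balance the L exponent: (1)·n from v, plus −2·(2) + (1) = -3 from the rest, must sum to zero.
n − 3 = 0, so n = 3.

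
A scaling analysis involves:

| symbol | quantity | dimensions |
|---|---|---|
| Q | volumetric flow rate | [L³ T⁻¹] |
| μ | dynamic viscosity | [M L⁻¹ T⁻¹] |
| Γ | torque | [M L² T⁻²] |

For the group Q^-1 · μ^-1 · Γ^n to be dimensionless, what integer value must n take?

1

Balance the M exponent: (1)·n from Γ, plus −(0) − (1) = -1 from the rest, must sum to zero.
n − 1 = 0, so n = 1.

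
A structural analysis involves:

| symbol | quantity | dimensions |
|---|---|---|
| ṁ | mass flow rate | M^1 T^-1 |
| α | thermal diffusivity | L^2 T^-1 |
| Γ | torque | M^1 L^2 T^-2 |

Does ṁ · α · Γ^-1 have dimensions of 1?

yes

Sum the exponent of each base dimension across the product:
  M: [ṁ]_M + [α]_M − [Γ]_M = (1) + (0) − (1) = 0
  L: [ṁ]_L + [α]_L − [Γ]_L = (0) + (2) − (2) = 0
  T: [ṁ]_T + [α]_T − [Γ]_T = (-1) + (-1) − (-2) = 0
All base exponents vanish — dimensionless.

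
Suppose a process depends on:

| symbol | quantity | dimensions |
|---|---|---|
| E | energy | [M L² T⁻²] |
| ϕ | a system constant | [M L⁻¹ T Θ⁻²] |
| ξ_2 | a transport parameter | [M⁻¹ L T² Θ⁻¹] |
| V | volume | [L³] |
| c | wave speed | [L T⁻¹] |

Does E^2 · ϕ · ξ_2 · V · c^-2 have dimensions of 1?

no

Sum the exponent of each base dimension across the product:
  M: 2·[E]_M + [ϕ]_M + [ξ_2]_M + [V]_M − 2·[c]_M = 2·(1) + (1) + (-1) + (0) − 2·(0) = 2
  L: 2·[E]_L + [ϕ]_L + [ξ_2]_L + [V]_L − 2·[c]_L = 2·(2) + (-1) + (1) + (3) − 2·(1) = 5
  T: 2·[E]_T + [ϕ]_T + [ξ_2]_T + [V]_T − 2·[c]_T = 2·(-2) + (1) + (2) + (0) − 2·(-1) = 1
  Θ: 2·[E]_Θ + [ϕ]_Θ + [ξ_2]_Θ + [V]_Θ − 2·[c]_Θ = 2·(0) + (-2) + (-1) + (0) − 2·(0) = -3
Net dimensions [M² L⁵ T Θ⁻³] ≠ [1] — not dimensionless.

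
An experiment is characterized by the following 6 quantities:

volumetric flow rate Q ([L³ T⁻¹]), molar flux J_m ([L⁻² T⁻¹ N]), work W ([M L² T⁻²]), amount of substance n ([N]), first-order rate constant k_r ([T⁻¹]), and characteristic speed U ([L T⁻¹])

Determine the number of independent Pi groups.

2

There are 6 variables and 4 base dimensions (M, L, T, N).
The dimension matrix has rank 4.
Independent dimensionless groups: 6 − 4 = 2.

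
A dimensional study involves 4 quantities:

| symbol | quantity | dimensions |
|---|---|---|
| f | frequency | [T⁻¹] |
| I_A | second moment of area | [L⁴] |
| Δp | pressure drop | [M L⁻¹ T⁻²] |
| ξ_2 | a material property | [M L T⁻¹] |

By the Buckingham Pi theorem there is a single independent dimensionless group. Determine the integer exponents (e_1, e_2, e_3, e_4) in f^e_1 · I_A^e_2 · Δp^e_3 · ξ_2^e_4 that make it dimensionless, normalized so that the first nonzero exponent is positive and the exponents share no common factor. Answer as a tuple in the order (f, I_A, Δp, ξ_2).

M: e_1·(0) + e_2·(0) + e_3·(1) + e_4·(1) = 0
L: e_1·(0) + e_2·(4) + e_3·(-1) + e_4·(1) = 0
T: e_1·(-1) + e_2·(0) + e_3·(-2) + e_4·(-1) = 0
Solving this homogeneous linear system for the smallest-integer solution (first nonzero entry positive) gives (2, -1, -2, 2).

(2, -1, -2, 2)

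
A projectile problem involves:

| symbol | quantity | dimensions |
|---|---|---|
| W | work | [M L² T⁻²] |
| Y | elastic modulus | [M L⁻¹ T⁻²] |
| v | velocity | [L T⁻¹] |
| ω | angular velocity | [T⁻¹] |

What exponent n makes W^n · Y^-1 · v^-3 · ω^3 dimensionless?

Balance the M exponent: (1)·n from W, plus −(1) − 3·(0) + 3·(0) = -1 from the rest, must sum to zero.
n − 1 = 0, so n = 1.

1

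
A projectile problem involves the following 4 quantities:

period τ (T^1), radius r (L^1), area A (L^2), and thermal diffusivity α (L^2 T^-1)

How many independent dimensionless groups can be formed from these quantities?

There are 4 variables and 2 base dimensions (L, T).
The dimension matrix has rank 2.
Independent dimensionless groups: 4 − 2 = 2.

2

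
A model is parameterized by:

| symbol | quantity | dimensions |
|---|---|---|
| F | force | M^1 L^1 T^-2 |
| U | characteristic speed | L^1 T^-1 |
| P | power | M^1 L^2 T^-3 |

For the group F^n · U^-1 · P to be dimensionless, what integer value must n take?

-1

Balance the M exponent: (1)·n from F, plus −(0) + (1) = 1 from the rest, must sum to zero.
n + 1 = 0, so n = -1.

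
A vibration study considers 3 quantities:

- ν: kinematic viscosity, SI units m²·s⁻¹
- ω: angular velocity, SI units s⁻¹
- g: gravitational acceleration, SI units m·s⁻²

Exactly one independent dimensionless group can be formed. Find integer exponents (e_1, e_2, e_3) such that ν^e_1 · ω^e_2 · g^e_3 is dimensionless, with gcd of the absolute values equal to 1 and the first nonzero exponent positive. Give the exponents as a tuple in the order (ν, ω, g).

(1, 3, -2)

L: e_1·(2) + e_2·(0) + e_3·(1) = 0
T: e_1·(-1) + e_2·(-1) + e_3·(-2) = 0
Solving this homogeneous linear system for the smallest-integer solution (first nonzero entry positive) gives (1, 3, -2).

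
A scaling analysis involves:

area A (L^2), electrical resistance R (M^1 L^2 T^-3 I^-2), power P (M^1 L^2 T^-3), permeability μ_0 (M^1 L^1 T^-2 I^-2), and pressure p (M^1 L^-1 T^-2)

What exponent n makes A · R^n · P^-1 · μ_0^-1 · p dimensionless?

Balance the M exponent: (1)·n from R, plus (0) − (1) − (1) + (1) = -1 from the rest, must sum to zero.
n − 1 = 0, so n = 1.

1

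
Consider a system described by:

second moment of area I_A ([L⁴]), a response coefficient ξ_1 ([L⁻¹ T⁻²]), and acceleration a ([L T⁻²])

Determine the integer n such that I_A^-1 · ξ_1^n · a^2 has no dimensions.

Balance the L exponent: (-1)·n from ξ_1, plus −(4) + 2·(1) = -2 from the rest, must sum to zero.
−n − 2 = 0, so n = -2.

-2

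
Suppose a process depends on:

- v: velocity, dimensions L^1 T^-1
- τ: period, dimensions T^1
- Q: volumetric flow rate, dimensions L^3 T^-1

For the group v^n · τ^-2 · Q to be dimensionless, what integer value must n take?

Balance the L exponent: (1)·n from v, plus −2·(0) + (3) = 3 from the rest, must sum to zero.
n + 3 = 0, so n = -3.

-3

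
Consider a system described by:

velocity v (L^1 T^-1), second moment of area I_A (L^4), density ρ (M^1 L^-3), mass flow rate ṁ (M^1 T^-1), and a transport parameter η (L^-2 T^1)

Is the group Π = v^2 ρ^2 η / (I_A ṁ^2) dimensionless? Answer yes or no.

no

Sum the exponent of each base dimension across the product:
  M: 2·[v]_M − [I_A]_M + 2·[ρ]_M − 2·[ṁ]_M + [η]_M = 2·(0) − (0) + 2·(1) − 2·(1) + (0) = 0
  L: 2·[v]_L − [I_A]_L + 2·[ρ]_L − 2·[ṁ]_L + [η]_L = 2·(1) − (4) + 2·(-3) − 2·(0) + (-2) = -10
  T: 2·[v]_T − [I_A]_T + 2·[ρ]_T − 2·[ṁ]_T + [η]_T = 2·(-1) − (0) + 2·(0) − 2·(-1) + (1) = 1
Net dimensions [L⁻¹⁰ T] ≠ [1] — not dimensionless.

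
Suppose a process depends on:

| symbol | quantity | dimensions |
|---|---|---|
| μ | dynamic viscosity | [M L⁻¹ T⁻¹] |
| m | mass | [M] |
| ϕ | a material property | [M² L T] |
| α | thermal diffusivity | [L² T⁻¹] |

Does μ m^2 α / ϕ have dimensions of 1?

Sum the exponent of each base dimension across the product:
  M: [μ]_M + 2·[m]_M − [ϕ]_M + [α]_M = (1) + 2·(1) − (2) + (0) = 1
  L: [μ]_L + 2·[m]_L − [ϕ]_L + [α]_L = (-1) + 2·(0) − (1) + (2) = 0
  T: [μ]_T + 2·[m]_T − [ϕ]_T + [α]_T = (-1) + 2·(0) − (1) + (-1) = -3
Net dimensions [M T⁻³] ≠ [1] — not dimensionless.

no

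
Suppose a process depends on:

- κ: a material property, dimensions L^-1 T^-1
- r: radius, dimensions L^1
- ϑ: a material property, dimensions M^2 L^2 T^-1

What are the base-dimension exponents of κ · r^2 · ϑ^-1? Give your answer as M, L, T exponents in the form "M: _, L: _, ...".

Collect each base-dimension exponent across the product:
  M: (0) + 2·(0) − (2) = -2
  L: (-1) + 2·(1) − (2) = -1
  T: (-1) + 2·(0) − (-1) = 0
So the dimensions are [M⁻² L⁻¹].

M: -2, L: -1, T: 0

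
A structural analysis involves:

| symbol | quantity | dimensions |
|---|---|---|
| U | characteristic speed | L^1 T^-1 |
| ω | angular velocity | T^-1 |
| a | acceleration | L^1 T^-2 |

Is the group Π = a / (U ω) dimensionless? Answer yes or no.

yes

Sum the exponent of each base dimension across the product:
  L: −[U]_L − [ω]_L + [a]_L = −(1) − (0) + (1) = 0
  T: −[U]_T − [ω]_T + [a]_T = −(-1) − (-1) + (-2) = 0
All base exponents vanish — dimensionless.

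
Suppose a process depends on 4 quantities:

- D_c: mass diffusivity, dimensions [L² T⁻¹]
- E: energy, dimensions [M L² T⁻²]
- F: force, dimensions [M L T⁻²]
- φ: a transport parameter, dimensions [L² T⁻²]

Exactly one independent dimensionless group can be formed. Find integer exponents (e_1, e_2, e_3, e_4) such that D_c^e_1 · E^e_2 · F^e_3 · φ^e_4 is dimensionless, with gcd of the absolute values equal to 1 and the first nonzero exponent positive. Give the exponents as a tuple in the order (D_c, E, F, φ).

(2, -2, 2, -1)

M: e_1·(0) + e_2·(1) + e_3·(1) + e_4·(0) = 0
L: e_1·(2) + e_2·(2) + e_3·(1) + e_4·(2) = 0
T: e_1·(-1) + e_2·(-2) + e_3·(-2) + e_4·(-2) = 0
Solving this homogeneous linear system for the smallest-integer solution (first nonzero entry positive) gives (2, -2, 2, -1).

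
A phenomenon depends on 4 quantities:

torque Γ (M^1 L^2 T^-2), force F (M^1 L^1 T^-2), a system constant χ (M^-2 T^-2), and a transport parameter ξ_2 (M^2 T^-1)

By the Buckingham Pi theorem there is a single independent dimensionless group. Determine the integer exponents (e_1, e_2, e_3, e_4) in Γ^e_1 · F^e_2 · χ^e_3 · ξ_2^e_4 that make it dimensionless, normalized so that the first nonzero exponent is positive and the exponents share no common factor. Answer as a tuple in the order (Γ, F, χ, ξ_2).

M: e_1·(1) + e_2·(1) + e_3·(-2) + e_4·(2) = 0
L: e_1·(2) + e_2·(1) + e_3·(0) + e_4·(0) = 0
T: e_1·(-2) + e_2·(-2) + e_3·(-2) + e_4·(-1) = 0
Solving this homogeneous linear system for the smallest-integer solution (first nonzero entry positive) gives (2, -4, 1, 2).

(2, -4, 1, 2)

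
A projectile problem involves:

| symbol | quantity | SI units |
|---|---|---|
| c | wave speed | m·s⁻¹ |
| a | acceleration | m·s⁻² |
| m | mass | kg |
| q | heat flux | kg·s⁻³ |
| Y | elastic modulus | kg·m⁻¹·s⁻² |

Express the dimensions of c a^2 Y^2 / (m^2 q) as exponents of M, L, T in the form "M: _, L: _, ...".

M: -1, L: 1, T: -6

Collect each base-dimension exponent across the product:
  M: (0) + 2·(0) − 2·(1) − (1) + 2·(1) = -1
  L: (1) + 2·(1) − 2·(0) − (0) + 2·(-1) = 1
  T: (-1) + 2·(-2) − 2·(0) − (-3) + 2·(-2) = -6
So the dimensions are [M⁻¹ L T⁻⁶].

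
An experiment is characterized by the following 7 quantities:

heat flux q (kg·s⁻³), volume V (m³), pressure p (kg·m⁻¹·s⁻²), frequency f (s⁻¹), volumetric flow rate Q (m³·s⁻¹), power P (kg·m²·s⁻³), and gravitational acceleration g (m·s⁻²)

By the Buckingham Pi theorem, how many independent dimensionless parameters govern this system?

4

There are 7 variables and 3 base dimensions (M, L, T).
The dimension matrix has rank 3.
Independent dimensionless groups: 7 − 3 = 4.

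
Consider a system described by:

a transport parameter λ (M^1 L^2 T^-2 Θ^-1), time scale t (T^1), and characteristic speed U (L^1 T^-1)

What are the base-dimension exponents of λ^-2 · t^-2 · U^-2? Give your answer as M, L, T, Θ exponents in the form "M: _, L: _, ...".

M: -2, L: -6, T: 4, Θ: 2

Collect each base-dimension exponent across the product:
  M: −2·(1) − 2·(0) − 2·(0) = -2
  L: −2·(2) − 2·(0) − 2·(1) = -6
  T: −2·(-2) − 2·(1) − 2·(-1) = 4
  Θ: −2·(-1) − 2·(0) − 2·(0) = 2
So the dimensions are [M⁻² L⁻⁶ T⁴ Θ²].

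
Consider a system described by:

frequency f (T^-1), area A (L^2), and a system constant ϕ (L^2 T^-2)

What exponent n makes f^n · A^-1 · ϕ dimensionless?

-2

Balance the T exponent: (-1)·n from f, plus −(0) + (-2) = -2 from the rest, must sum to zero.
−n − 2 = 0, so n = -2.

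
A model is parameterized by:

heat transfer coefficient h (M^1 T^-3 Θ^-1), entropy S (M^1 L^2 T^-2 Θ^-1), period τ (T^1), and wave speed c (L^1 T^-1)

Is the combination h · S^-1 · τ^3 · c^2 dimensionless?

Sum the exponent of each base dimension across the product:
  M: [h]_M − [S]_M + 3·[τ]_M + 2·[c]_M = (1) − (1) + 3·(0) + 2·(0) = 0
  L: [h]_L − [S]_L + 3·[τ]_L + 2·[c]_L = (0) − (2) + 3·(0) + 2·(1) = 0
  T: [h]_T − [S]_T + 3·[τ]_T + 2·[c]_T = (-3) − (-2) + 3·(1) + 2·(-1) = 0
  Θ: [h]_Θ − [S]_Θ + 3·[τ]_Θ + 2·[c]_Θ = (-1) − (-1) + 3·(0) + 2·(0) = 0
All base exponents vanish — dimensionless.

yes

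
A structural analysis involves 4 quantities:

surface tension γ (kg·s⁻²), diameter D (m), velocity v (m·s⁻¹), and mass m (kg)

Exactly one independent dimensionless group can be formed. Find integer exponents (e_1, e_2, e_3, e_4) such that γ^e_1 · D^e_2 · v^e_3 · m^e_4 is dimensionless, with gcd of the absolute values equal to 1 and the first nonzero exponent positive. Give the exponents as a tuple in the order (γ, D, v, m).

(1, 2, -2, -1)

M: e_1·(1) + e_2·(0) + e_3·(0) + e_4·(1) = 0
L: e_1·(0) + e_2·(1) + e_3·(1) + e_4·(0) = 0
T: e_1·(-2) + e_2·(0) + e_3·(-1) + e_4·(0) = 0
Solving this homogeneous linear system for the smallest-integer solution (first nonzero entry positive) gives (1, 2, -2, -1).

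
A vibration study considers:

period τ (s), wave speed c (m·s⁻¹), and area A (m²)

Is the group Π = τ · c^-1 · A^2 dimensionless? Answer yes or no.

no

Sum the exponent of each base dimension across the product:
  L: [τ]_L − [c]_L + 2·[A]_L = (0) − (1) + 2·(2) = 3
  T: [τ]_T − [c]_T + 2·[A]_T = (1) − (-1) + 2·(0) = 2
Net dimensions [L³ T²] ≠ [1] — not dimensionless.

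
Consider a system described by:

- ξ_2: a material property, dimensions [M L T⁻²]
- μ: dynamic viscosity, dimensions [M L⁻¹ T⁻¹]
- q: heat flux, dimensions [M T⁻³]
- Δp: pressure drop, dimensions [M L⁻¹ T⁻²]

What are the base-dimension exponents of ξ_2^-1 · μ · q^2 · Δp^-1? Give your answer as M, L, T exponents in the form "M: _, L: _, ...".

M: 1, L: -1, T: -3

Collect each base-dimension exponent across the product:
  M: −(1) + (1) + 2·(1) − (1) = 1
  L: −(1) + (-1) + 2·(0) − (-1) = -1
  T: −(-2) + (-1) + 2·(-3) − (-2) = -3
So the dimensions are [M L⁻¹ T⁻³].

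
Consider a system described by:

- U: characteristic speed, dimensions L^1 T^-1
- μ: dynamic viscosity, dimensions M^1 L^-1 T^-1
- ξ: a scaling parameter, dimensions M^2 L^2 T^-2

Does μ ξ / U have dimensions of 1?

Sum the exponent of each base dimension across the product:
  M: −[U]_M + [μ]_M + [ξ]_M = −(0) + (1) + (2) = 3
  L: −[U]_L + [μ]_L + [ξ]_L = −(1) + (-1) + (2) = 0
  T: −[U]_T + [μ]_T + [ξ]_T = −(-1) + (-1) + (-2) = -2
Net dimensions [M³ T⁻²] ≠ [1] — not dimensionless.

no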